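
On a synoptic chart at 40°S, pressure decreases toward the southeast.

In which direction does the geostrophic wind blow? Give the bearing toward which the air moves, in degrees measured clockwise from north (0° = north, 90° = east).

045°

The pressure-gradient force points toward the southeast (bearing 135°).
Geostrophic balance: in the Southern Hemisphere the Coriolis force deflects motion to the left, so the geostrophic wind blows 90° to the left of the pressure-gradient force (low pressure on the right).
Rotating 135° by 90° counterclockwise gives 045° — the wind blows toward the northeast.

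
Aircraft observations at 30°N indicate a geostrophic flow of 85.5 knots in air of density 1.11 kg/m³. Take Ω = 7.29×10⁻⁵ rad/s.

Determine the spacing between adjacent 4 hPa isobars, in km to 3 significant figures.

112 km

Coriolis parameter at 30°N:
f = 2Ω sin φ = 2 × 7.29×10⁻⁵ × sin 30° = 7.29×10⁻⁵ s⁻¹
Wind speed in SI: 85.5 knots = 44.0 m/s
Geostrophic balance rearranged: |∂P/∂n| = f ρ V_g
|∂P/∂n| = 7.29×10⁻⁵ × 1.11 × 44.0 = 3.56×10⁻³ Pa/m
Isobar spacing: Δn = ΔP/|∂P/∂n| = 400 Pa / 3.56×10⁻³ Pa/m = 112384 m ≈ 112 km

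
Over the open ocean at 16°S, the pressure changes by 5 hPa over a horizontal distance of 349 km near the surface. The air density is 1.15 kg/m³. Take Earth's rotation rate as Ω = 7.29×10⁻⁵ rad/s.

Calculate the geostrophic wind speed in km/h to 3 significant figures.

112 km/h

Coriolis parameter at 16°S:
f = 2Ω sin φ = 2 × 7.29×10⁻⁵ × sin 16° = 4.02×10⁻⁵ s⁻¹
Pressure gradient: |∂P/∂n| = 500 Pa / 349000 m = 1.43×10⁻³ Pa/m
Geostrophic balance (pressure-gradient force = Coriolis force):
V_g = (1/(fρ)) |∂P/∂n| = 1.43×10⁻³ / (4.02×10⁻⁵ × 1.15) = 31.0 m/s
Converting: 31.0 m/s × 3.6 = 112 km/h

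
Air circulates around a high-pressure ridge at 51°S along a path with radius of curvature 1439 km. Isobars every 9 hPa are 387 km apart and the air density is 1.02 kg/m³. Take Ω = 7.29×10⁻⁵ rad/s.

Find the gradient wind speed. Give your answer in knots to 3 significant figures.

45.7 knots

Coriolis parameter at 51°S:
f = 2Ω sin φ = 2 × 7.29×10⁻⁵ × sin 51° = 1.13×10⁻⁴ s⁻¹
Pressure gradient: |∂P/∂n| = 900 Pa / 387000 m = 2.33×10⁻³ Pa/m
Geostrophic speed: V_g = |∂P/∂n|/(fρ) = 2.33×10⁻³/(1.13×10⁻⁴ × 1.02) = 20.1 m/s
Around a high, pressure-gradient force acts outward with centrifugal, so Coriolis balances both:
fV = (1/ρ)|∂P/∂n| + V²/R  →  V² − fR·V + fR·V_g = 0
With fR = 1.13×10⁻⁴ × 1439×10³ m = 163 m/s:
V = [fR − √((fR)² − 4 fR V_g)]/2 = [163 − √(163² − 4×163×20.1)]/2 = 23.5 m/s
Supergeostrophic (V > V_g = 20.1 m/s), as expected around a high.
Converting: 23.5 m/s × 1.944 = 45.7 knots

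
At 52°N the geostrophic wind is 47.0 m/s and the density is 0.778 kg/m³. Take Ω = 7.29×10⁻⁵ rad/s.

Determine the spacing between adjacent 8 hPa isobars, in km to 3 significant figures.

Coriolis parameter at 52°N:
f = 2Ω sin φ = 2 × 7.29×10⁻⁵ × sin 52° = 1.15×10⁻⁴ s⁻¹
Geostrophic balance rearranged: |∂P/∂n| = f ρ V_g
|∂P/∂n| = 1.15×10⁻⁴ × 0.778 × 47.0 = 4.20×10⁻³ Pa/m
Isobar spacing: Δn = ΔP/|∂P/∂n| = 800 Pa / 4.20×10⁻³ Pa/m = 190425 m ≈ 190 km

190 km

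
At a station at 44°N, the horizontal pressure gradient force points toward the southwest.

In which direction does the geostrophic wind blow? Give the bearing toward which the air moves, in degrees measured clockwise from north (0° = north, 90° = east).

The pressure-gradient force points toward the southwest (bearing 225°).
Geostrophic balance: in the Northern Hemisphere the Coriolis force deflects motion to the right, so the geostrophic wind blows 90° to the right of the pressure-gradient force (low pressure on the left).
Rotating 225° by 90° clockwise gives 315° — the wind blows toward the northwest.

315°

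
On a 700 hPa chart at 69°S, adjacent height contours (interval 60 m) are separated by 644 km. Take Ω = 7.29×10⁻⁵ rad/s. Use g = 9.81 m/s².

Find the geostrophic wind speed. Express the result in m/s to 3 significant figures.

6.71 m/s

Coriolis parameter at 69°S:
f = 2Ω sin φ = 2 × 7.29×10⁻⁵ × sin 69° = 1.36×10⁻⁴ s⁻¹
Height gradient: |∂Z/∂n| = 60 m / 644000 m = 9.32×10⁻⁵
On a pressure surface, geostrophic balance gives V_g = (g/f)|∂Z/∂n|:
V_g = 9.81 × 9.32×10⁻⁵ / 1.36×10⁻⁴ = 6.71 m/s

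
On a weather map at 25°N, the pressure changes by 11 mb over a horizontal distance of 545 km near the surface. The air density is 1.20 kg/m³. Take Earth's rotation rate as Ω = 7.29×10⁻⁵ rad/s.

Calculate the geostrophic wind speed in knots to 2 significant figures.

53 knots

Coriolis parameter at 25°N:
f = 2Ω sin φ = 2 × 7.29×10⁻⁵ × sin 25° = 6.16×10⁻⁵ s⁻¹
Pressure gradient: |∂P/∂n| = 1100 Pa / 545000 m = 2.02×10⁻³ Pa/m
Geostrophic balance (pressure-gradient force = Coriolis force):
V_g = (1/(fρ)) |∂P/∂n| = 2.02×10⁻³ / (6.16×10⁻⁵ × 1.20) = 27.3 m/s
Converting: 27.3 m/s × 1.944 = 53 knots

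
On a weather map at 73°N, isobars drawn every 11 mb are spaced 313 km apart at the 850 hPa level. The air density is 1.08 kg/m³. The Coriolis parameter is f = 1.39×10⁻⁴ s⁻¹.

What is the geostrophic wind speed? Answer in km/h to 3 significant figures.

84.3 km/h

Pressure gradient: |∂P/∂n| = 1100 Pa / 313000 m = 3.51×10⁻³ Pa/m
Geostrophic balance (pressure-gradient force = Coriolis force):
V_g = (1/(fρ)) |∂P/∂n| = 3.51×10⁻³ / (1.39×10⁻⁴ × 1.08) = 23.4 m/s
Converting: 23.4 m/s × 3.6 = 84.3 km/h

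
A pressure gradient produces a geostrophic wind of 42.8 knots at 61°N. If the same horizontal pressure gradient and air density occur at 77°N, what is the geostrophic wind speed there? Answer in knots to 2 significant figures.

38 knots

With the same pressure gradient and density, V_g ∝ 1/f ∝ 1/sin φ.
V₂ = V₁ · sin φ₁ / sin φ₂ = 42.8 × sin 61° / sin 77°
V₂ = 42.8 × 0.8746/0.9744 = 38 knots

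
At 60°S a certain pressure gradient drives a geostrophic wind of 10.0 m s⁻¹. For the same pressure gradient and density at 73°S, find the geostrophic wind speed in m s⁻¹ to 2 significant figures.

With the same pressure gradient and density, V_g ∝ 1/f ∝ 1/sin φ.
V₂ = V₁ · sin φ₁ / sin φ₂ = 10.0 × sin 60° / sin 73°
V₂ = 10.0 × 0.8660/0.9563 = 9.1 m s⁻¹

9.1 m s⁻¹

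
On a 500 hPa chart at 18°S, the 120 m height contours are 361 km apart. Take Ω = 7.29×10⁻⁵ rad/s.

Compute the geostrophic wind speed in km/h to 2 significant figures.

Coriolis parameter at 18°S:
f = 2Ω sin φ = 2 × 7.29×10⁻⁵ × sin 18° = 4.51×10⁻⁵ s⁻¹
Height gradient: |∂Z/∂n| = 120 m / 361000 m = 3.32×10⁻⁴
On a pressure surface, geostrophic balance gives V_g = (g/f)|∂Z/∂n|:
V_g = 9.81 × 3.32×10⁻⁴ / 4.51×10⁻⁵ = 72.4 m/s
Converting: 72.4 m/s × 3.6 = 260 km/h

260 km/h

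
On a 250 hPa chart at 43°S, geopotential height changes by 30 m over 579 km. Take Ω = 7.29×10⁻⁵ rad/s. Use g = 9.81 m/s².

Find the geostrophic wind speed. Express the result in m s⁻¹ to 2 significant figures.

Coriolis parameter at 43°S:
f = 2Ω sin φ = 2 × 7.29×10⁻⁵ × sin 43° = 9.94×10⁻⁵ s⁻¹
Height gradient: |∂Z/∂n| = 30 m / 579000 m = 5.18×10⁻⁵
On a pressure surface, geostrophic balance gives V_g = (g/f)|∂Z/∂n|:
V_g = 9.81 × 5.18×10⁻⁵ / 9.94×10⁻⁵ = 5.11 m/s

5.1 m s⁻¹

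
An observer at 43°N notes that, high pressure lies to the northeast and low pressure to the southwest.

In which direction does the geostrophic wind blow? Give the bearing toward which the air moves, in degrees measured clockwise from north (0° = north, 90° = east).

315°

The pressure-gradient force points toward the southwest (bearing 225°).
Geostrophic balance: in the Northern Hemisphere the Coriolis force deflects motion to the right, so the geostrophic wind blows 90° to the right of the pressure-gradient force (low pressure on the left).
Rotating 225° by 90° clockwise gives 315° — the wind blows toward the northwest.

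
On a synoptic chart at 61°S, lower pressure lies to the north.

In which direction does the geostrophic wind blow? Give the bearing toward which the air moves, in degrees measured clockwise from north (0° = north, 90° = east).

270°

The pressure-gradient force points toward the north (bearing 000°).
Geostrophic balance: in the Southern Hemisphere the Coriolis force deflects motion to the left, so the geostrophic wind blows 90° to the left of the pressure-gradient force (low pressure on the right).
Rotating 000° by 90° counterclockwise gives 270° — the wind blows toward the west.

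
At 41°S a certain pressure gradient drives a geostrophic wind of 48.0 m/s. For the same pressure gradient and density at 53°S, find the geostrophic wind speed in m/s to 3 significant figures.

39.4 m/s

With the same pressure gradient and density, V_g ∝ 1/f ∝ 1/sin φ.
V₂ = V₁ · sin φ₁ / sin φ₂ = 48.0 × sin 41° / sin 53°
V₂ = 48.0 × 0.6561/0.7986 = 39.4 m/s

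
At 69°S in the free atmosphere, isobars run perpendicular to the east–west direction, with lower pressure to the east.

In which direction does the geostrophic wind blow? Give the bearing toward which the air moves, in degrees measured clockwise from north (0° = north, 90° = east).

000°

The pressure-gradient force points toward the east (bearing 090°).
Geostrophic balance: in the Southern Hemisphere the Coriolis force deflects motion to the left, so the geostrophic wind blows 90° to the left of the pressure-gradient force (low pressure on the right).
Rotating 090° by 90° counterclockwise gives 000° — the wind blows toward the north.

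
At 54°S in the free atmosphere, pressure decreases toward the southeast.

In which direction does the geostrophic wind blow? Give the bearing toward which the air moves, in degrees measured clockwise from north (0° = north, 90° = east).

The pressure-gradient force points toward the southeast (bearing 135°).
Geostrophic balance: in the Southern Hemisphere the Coriolis force deflects motion to the left, so the geostrophic wind blows 90° to the left of the pressure-gradient force (low pressure on the right).
Rotating 135° by 90° counterclockwise gives 045° — the wind blows toward the northeast.

045°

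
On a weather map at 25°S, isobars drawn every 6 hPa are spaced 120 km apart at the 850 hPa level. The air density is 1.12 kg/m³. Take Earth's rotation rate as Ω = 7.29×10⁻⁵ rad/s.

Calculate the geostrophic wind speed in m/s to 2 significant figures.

72 m/s

Coriolis parameter at 25°S:
f = 2Ω sin φ = 2 × 7.29×10⁻⁵ × sin 25° = 6.16×10⁻⁵ s⁻¹
Pressure gradient: |∂P/∂n| = 600 Pa / 120000 m = 5.00×10⁻³ Pa/m
Geostrophic balance (pressure-gradient force = Coriolis force):
V_g = (1/(fρ)) |∂P/∂n| = 5.00×10⁻³ / (6.16×10⁻⁵ × 1.12) = 72.5 m/s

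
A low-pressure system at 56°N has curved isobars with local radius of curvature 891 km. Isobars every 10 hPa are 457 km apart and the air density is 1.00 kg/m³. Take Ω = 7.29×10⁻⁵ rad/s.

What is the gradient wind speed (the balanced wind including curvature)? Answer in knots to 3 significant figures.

Coriolis parameter at 56°N:
f = 2Ω sin φ = 2 × 7.29×10⁻⁵ × sin 56° = 1.21×10⁻⁴ s⁻¹
Pressure gradient: |∂P/∂n| = 1000 Pa / 457000 m = 2.19×10⁻³ Pa/m
Geostrophic speed: V_g = |∂P/∂n|/(fρ) = 2.19×10⁻³/(1.21×10⁻⁴ × 1.00) = 18.1 m/s
Around a low, centrifugal force acts outward with Coriolis, so pressure-gradient force balances both:
(1/ρ)|∂P/∂n| = fV + V²/R  →  V² + fR·V − fR·V_g = 0
With fR = 1.21×10⁻⁴ × 891×10³ m = 108 m/s:
V = [−fR + √((fR)² + 4 fR V_g)]/2 = [−108 + √(108² + 4×108×18.1)]/2 = 15.8 m/s
Subgeostrophic (V < V_g = 18.1 m/s), as expected around a low.
Converting: 15.8 m/s × 1.944 = 30.7 knots

30.7 knots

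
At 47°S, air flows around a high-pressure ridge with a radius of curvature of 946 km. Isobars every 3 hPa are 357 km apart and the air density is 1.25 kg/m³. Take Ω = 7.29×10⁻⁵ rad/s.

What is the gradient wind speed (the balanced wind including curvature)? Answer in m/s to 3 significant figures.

Coriolis parameter at 47°S:
f = 2Ω sin φ = 2 × 7.29×10⁻⁵ × sin 47° = 1.07×10⁻⁴ s⁻¹
Pressure gradient: |∂P/∂n| = 300 Pa / 357000 m = 8.40×10⁻⁴ Pa/m
Geostrophic speed: V_g = |∂P/∂n|/(fρ) = 8.40×10⁻⁴/(1.07×10⁻⁴ × 1.25) = 6.30 m/s
Around a high, pressure-gradient force acts outward with centrifugal, so Coriolis balances both:
fV = (1/ρ)|∂P/∂n| + V²/R  →  V² − fR·V + fR·V_g = 0
With fR = 1.07×10⁻⁴ × 946×10³ m = 101 m/s:
V = [fR − √((fR)² − 4 fR V_g)]/2 = [101 − √(101² − 4×101×6.3)]/2 = 6.76 m/s
Supergeostrophic (V > V_g = 6.3 m/s), as expected around a high.

6.76 m/s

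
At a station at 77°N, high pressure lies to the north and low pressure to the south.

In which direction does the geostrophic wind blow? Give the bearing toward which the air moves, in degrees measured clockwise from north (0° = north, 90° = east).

270°

The pressure-gradient force points toward the south (bearing 180°).
Geostrophic balance: in the Northern Hemisphere the Coriolis force deflects motion to the right, so the geostrophic wind blows 90° to the right of the pressure-gradient force (low pressure on the left).
Rotating 180° by 90° clockwise gives 270° — the wind blows toward the west.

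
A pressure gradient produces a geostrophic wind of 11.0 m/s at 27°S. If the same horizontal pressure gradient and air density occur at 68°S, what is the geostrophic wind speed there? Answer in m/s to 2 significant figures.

5.4 m/s

With the same pressure gradient and density, V_g ∝ 1/f ∝ 1/sin φ.
V₂ = V₁ · sin φ₁ / sin φ₂ = 11.0 × sin 27° / sin 68°
V₂ = 11.0 × 0.4540/0.9272 = 5.4 m/s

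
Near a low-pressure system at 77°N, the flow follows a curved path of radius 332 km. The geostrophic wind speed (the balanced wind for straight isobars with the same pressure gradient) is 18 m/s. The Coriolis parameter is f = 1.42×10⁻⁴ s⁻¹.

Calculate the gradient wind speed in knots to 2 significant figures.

27 knots

Around a low, centrifugal force acts outward with Coriolis, so pressure-gradient force balances both:
(1/ρ)|∂P/∂n| = fV + V²/R  →  V² + fR·V − fR·V_g = 0
With fR = 1.42×10⁻⁴ × 332×10³ m = 47.1 m/s:
V = [−fR + √((fR)² + 4 fR V_g)]/2 = [−47.1 + √(47.1² + 4×47.1×18)]/2 = 13.9 m/s
Subgeostrophic (V < V_g = 18 m/s), as expected around a low.
Converting: 13.9 m/s × 1.944 = 27 knots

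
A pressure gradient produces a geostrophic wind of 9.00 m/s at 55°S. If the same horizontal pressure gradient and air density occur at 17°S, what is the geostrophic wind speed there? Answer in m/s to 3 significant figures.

With the same pressure gradient and density, V_g ∝ 1/f ∝ 1/sin φ.
V₂ = V₁ · sin φ₁ / sin φ₂ = 9.00 × sin 55° / sin 17°
V₂ = 9.00 × 0.8192/0.2924 = 25.2 m/s

25.2 m/s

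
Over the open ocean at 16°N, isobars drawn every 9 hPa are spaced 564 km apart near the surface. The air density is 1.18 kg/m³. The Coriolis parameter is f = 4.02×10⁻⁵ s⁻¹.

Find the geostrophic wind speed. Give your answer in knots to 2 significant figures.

65 knots

Pressure gradient: |∂P/∂n| = 900 Pa / 564000 m = 1.60×10⁻³ Pa/m
Geostrophic balance (pressure-gradient force = Coriolis force):
V_g = (1/(fρ)) |∂P/∂n| = 1.60×10⁻³ / (4.02×10⁻⁵ × 1.18) = 33.6 m/s
Converting: 33.6 m/s × 1.944 = 65 knots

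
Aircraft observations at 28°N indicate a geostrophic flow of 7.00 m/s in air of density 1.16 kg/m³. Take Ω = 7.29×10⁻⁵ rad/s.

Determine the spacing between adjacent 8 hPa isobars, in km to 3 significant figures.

Coriolis parameter at 28°N:
f = 2Ω sin φ = 2 × 7.29×10⁻⁵ × sin 28° = 6.84×10⁻⁵ s⁻¹
Geostrophic balance rearranged: |∂P/∂n| = f ρ V_g
|∂P/∂n| = 6.84×10⁻⁵ × 1.16 × 7.00 = 5.56×10⁻⁴ Pa/m
Isobar spacing: Δn = ΔP/|∂P/∂n| = 800 Pa / 5.56×10⁻⁴ Pa/m = 1439352 m ≈ 1440 km

1440 km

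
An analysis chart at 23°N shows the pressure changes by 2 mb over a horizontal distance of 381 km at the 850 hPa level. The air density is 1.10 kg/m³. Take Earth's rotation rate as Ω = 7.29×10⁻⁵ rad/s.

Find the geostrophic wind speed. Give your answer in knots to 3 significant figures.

16.3 knots

Coriolis parameter at 23°N:
f = 2Ω sin φ = 2 × 7.29×10⁻⁵ × sin 23° = 5.70×10⁻⁵ s⁻¹
Pressure gradient: |∂P/∂n| = 200 Pa / 381000 m = 5.25×10⁻⁴ Pa/m
Geostrophic balance (pressure-gradient force = Coriolis force):
V_g = (1/(fρ)) |∂P/∂n| = 5.25×10⁻⁴ / (5.70×10⁻⁵ × 1.10) = 8.38 m/s
Converting: 8.38 m/s × 1.944 = 16.3 knots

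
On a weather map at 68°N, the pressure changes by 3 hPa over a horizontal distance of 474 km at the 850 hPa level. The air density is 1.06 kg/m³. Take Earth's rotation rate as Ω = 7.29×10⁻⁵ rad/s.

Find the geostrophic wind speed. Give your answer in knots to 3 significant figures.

Coriolis parameter at 68°N:
f = 2Ω sin φ = 2 × 7.29×10⁻⁵ × sin 68° = 1.35×10⁻⁴ s⁻¹
Pressure gradient: |∂P/∂n| = 300 Pa / 474000 m = 6.33×10⁻⁴ Pa/m
Geostrophic balance (pressure-gradient force = Coriolis force):
V_g = (1/(fρ)) |∂P/∂n| = 6.33×10⁻⁴ / (1.35×10⁻⁴ × 1.06) = 4.42 m/s
Converting: 4.42 m/s × 1.944 = 8.59 knots

8.59 knots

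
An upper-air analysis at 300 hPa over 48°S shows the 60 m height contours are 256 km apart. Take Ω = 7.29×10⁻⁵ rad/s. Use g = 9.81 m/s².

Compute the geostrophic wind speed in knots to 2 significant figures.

Coriolis parameter at 48°S:
f = 2Ω sin φ = 2 × 7.29×10⁻⁵ × sin 48° = 1.08×10⁻⁴ s⁻¹
Height gradient: |∂Z/∂n| = 60 m / 256000 m = 2.34×10⁻⁴
On a pressure surface, geostrophic balance gives V_g = (g/f)|∂Z/∂n|:
V_g = 9.81 × 2.34×10⁻⁴ / 1.08×10⁻⁴ = 21.2 m/s
Converting: 21.2 m/s × 1.944 = 41 knots

41 knots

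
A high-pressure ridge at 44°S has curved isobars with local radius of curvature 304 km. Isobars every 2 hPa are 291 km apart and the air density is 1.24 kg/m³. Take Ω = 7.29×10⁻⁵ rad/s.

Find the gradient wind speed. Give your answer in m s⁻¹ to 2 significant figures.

Coriolis parameter at 44°S:
f = 2Ω sin φ = 2 × 7.29×10⁻⁵ × sin 44° = 1.01×10⁻⁴ s⁻¹
Pressure gradient: |∂P/∂n| = 200 Pa / 291000 m = 6.87×10⁻⁴ Pa/m
Geostrophic speed: V_g = |∂P/∂n|/(fρ) = 6.87×10⁻⁴/(1.01×10⁻⁴ × 1.24) = 5.47 m/s
Around a high, pressure-gradient force acts outward with centrifugal, so Coriolis balances both:
fV = (1/ρ)|∂P/∂n| + V²/R  →  V² − fR·V + fR·V_g = 0
With fR = 1.01×10⁻⁴ × 304×10³ m = 30.8 m/s:
V = [fR − √((fR)² − 4 fR V_g)]/2 = [30.8 − √(30.8² − 4×30.8×5.47)]/2 = 7.12 m/s
Supergeostrophic (V > V_g = 5.47 m/s), as expected around a high.

7.1 m s⁻¹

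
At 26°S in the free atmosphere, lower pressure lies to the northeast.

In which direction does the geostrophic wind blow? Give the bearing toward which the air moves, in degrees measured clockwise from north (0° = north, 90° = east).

315°

The pressure-gradient force points toward the northeast (bearing 045°).
Geostrophic balance: in the Southern Hemisphere the Coriolis force deflects motion to the left, so the geostrophic wind blows 90° to the left of the pressure-gradient force (low pressure on the right).
Rotating 045° by 90° counterclockwise gives 315° — the wind blows toward the northwest.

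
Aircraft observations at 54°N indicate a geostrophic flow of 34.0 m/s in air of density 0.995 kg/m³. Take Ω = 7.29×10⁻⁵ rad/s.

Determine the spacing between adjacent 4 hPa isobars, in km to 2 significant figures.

100 km

Coriolis parameter at 54°N:
f = 2Ω sin φ = 2 × 7.29×10⁻⁵ × sin 54° = 1.18×10⁻⁴ s⁻¹
Geostrophic balance rearranged: |∂P/∂n| = f ρ V_g
|∂P/∂n| = 1.18×10⁻⁴ × 0.995 × 34.0 = 3.99×10⁻³ Pa/m
Isobar spacing: Δn = ΔP/|∂P/∂n| = 400 Pa / 3.99×10⁻³ Pa/m = 100240 m ≈ 100 km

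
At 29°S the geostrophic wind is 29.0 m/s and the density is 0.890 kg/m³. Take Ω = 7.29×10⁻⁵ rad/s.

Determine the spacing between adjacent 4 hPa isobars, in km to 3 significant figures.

219 km

Coriolis parameter at 29°S:
f = 2Ω sin φ = 2 × 7.29×10⁻⁵ × sin 29° = 7.07×10⁻⁵ s⁻¹
Geostrophic balance rearranged: |∂P/∂n| = f ρ V_g
|∂P/∂n| = 7.07×10⁻⁵ × 0.890 × 29.0 = 1.82×10⁻³ Pa/m
Isobar spacing: Δn = ΔP/|∂P/∂n| = 400 Pa / 1.82×10⁻³ Pa/m = 219252 m ≈ 219 km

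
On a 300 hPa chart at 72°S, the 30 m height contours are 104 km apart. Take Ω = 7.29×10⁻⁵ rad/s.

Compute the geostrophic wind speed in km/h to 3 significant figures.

Coriolis parameter at 72°S:
f = 2Ω sin φ = 2 × 7.29×10⁻⁵ × sin 72° = 1.39×10⁻⁴ s⁻¹
Height gradient: |∂Z/∂n| = 30 m / 104000 m = 2.88×10⁻⁴
On a pressure surface, geostrophic balance gives V_g = (g/f)|∂Z/∂n|:
V_g = 9.81 × 2.88×10⁻⁴ / 1.39×10⁻⁴ = 20.4 m/s
Converting: 20.4 m/s × 3.6 = 73.5 km/h

73.5 km/h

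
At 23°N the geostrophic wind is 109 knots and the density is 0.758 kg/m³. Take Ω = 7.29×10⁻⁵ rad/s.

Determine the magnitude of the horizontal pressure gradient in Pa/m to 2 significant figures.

Coriolis parameter at 23°N:
f = 2Ω sin φ = 2 × 7.29×10⁻⁵ × sin 23° = 5.70×10⁻⁵ s⁻¹
Wind speed in SI: 109 knots = 56.1 m/s
Geostrophic balance rearranged: |∂P/∂n| = f ρ V_g
|∂P/∂n| = 5.70×10⁻⁵ × 0.758 × 56.1 = 2.42×10⁻³ Pa/m

2.4×10⁻³ Pa/m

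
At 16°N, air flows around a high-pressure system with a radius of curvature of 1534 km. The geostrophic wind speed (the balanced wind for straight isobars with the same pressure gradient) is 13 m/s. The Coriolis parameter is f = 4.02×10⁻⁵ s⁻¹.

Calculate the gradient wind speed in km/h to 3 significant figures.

Around a high, pressure-gradient force acts outward with centrifugal, so Coriolis balances both:
fV = (1/ρ)|∂P/∂n| + V²/R  →  V² − fR·V + fR·V_g = 0
With fR = 4.02×10⁻⁵ × 1534×10³ m = 61.7 m/s:
V = [fR − √((fR)² − 4 fR V_g)]/2 = [61.7 − √(61.7² − 4×61.7×13)]/2 = 18.6 m/s
Supergeostrophic (V > V_g = 13 m/s), as expected around a high.
Converting: 18.6 m/s × 3.6 = 67.1 km/h

67.1 km/h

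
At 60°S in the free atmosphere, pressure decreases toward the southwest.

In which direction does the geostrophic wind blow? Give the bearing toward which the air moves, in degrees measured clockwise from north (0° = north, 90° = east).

The pressure-gradient force points toward the southwest (bearing 225°).
Geostrophic balance: in the Southern Hemisphere the Coriolis force deflects motion to the left, so the geostrophic wind blows 90° to the left of the pressure-gradient force (low pressure on the right).
Rotating 225° by 90° counterclockwise gives 135° — the wind blows toward the southeast.

135°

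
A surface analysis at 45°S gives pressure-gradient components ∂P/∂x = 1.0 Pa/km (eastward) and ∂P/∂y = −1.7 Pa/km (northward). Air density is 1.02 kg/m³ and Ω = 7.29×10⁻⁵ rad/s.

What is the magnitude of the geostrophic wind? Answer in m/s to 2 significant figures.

19 m/s

Coriolis parameter at 45°S:
f = 2Ω sin φ = 2 × 7.29×10⁻⁵ × sin 45° = 1.03×10⁻⁴ s⁻¹
In the Southern Hemisphere f is negative: f = −1.03×10⁻⁴ s⁻¹.
Component geostrophic relations (x east, y north):
u_g = −(1/(fρ)) ∂P/∂y,  v_g = (1/(fρ)) ∂P/∂x
u_g = −(−1.7×10⁻³)/(−1.03×10⁻⁴ × 1.02) = −16.2 m/s;  v_g = (1.0×10⁻³)/(−1.03×10⁻⁴ × 1.02) = −9.51 m/s
|V_g| = √(u_g² + v_g²) = 18.8 m/s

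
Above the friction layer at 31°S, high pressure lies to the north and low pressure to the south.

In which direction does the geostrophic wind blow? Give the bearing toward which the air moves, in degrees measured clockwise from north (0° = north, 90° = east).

090°

The pressure-gradient force points toward the south (bearing 180°).
Geostrophic balance: in the Southern Hemisphere the Coriolis force deflects motion to the left, so the geostrophic wind blows 90° to the left of the pressure-gradient force (low pressure on the right).
Rotating 180° by 90° counterclockwise gives 090° — the wind blows toward the east.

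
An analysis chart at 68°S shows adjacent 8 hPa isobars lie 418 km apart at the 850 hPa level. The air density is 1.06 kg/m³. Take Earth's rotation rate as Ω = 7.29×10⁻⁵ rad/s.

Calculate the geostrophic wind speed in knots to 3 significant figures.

Coriolis parameter at 68°S:
f = 2Ω sin φ = 2 × 7.29×10⁻⁵ × sin 68° = 1.35×10⁻⁴ s⁻¹
Pressure gradient: |∂P/∂n| = 800 Pa / 418000 m = 1.91×10⁻³ Pa/m
Geostrophic balance (pressure-gradient force = Coriolis force):
V_g = (1/(fρ)) |∂P/∂n| = 1.91×10⁻³ / (1.35×10⁻⁴ × 1.06) = 13.4 m/s
Converting: 13.4 m/s × 1.944 = 26.0 knots

26.0 knots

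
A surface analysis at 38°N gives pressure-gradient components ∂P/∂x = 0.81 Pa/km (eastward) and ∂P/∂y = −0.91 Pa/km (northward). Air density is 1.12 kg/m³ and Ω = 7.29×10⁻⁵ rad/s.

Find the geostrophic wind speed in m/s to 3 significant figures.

Coriolis parameter at 38°N:
f = 2Ω sin φ = 2 × 7.29×10⁻⁵ × sin 38° = 8.98×10⁻⁵ s⁻¹
Component geostrophic relations (x east, y north):
u_g = −(1/(fρ)) ∂P/∂y,  v_g = (1/(fρ)) ∂P/∂x
u_g = −(−0.91×10⁻³)/(8.98×10⁻⁵ × 1.12) = 9.05 m/s;  v_g = (0.81×10⁻³)/(8.98×10⁻⁵ × 1.12) = 8.06 m/s
|V_g| = √(u_g² + v_g²) = 12.1 m/s

12.1 m/s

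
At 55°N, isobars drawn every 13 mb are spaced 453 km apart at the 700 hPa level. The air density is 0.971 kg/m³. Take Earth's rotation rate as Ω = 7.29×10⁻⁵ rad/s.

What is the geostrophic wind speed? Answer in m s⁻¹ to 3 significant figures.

24.7 m s⁻¹

Coriolis parameter at 55°N:
f = 2Ω sin φ = 2 × 7.29×10⁻⁵ × sin 55° = 1.19×10⁻⁴ s⁻¹
Pressure gradient: |∂P/∂n| = 1300 Pa / 453000 m = 2.87×10⁻³ Pa/m
Geostrophic balance (pressure-gradient force = Coriolis force):
V_g = (1/(fρ)) |∂P/∂n| = 2.87×10⁻³ / (1.19×10⁻⁴ × 0.971) = 24.7 m/s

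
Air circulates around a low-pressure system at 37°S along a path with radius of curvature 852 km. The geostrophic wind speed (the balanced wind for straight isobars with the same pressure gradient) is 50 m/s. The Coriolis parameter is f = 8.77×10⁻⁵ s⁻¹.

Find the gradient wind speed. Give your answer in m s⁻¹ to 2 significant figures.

34 m s⁻¹

Around a low, centrifugal force acts outward with Coriolis, so pressure-gradient force balances both:
(1/ρ)|∂P/∂n| = fV + V²/R  →  V² + fR·V − fR·V_g = 0
With fR = 8.77×10⁻⁵ × 852×10³ m = 74.7 m/s:
V = [−fR + √((fR)² + 4 fR V_g)]/2 = [−74.7 + √(74.7² + 4×74.7×50)]/2 = 34.3 m/s
Subgeostrophic (V < V_g = 50 m/s), as expected around a low.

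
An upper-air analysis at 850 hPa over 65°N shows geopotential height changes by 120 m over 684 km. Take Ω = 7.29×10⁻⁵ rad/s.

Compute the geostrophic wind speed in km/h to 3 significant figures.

Coriolis parameter at 65°N:
f = 2Ω sin φ = 2 × 7.29×10⁻⁵ × sin 65° = 1.32×10⁻⁴ s⁻¹
Height gradient: |∂Z/∂n| = 120 m / 684000 m = 1.75×10⁻⁴
On a pressure surface, geostrophic balance gives V_g = (g/f)|∂Z/∂n|:
V_g = 9.81 × 1.75×10⁻⁴ / 1.32×10⁻⁴ = 13.0 m/s
Converting: 13.0 m/s × 3.6 = 46.9 km/h

46.9 km/h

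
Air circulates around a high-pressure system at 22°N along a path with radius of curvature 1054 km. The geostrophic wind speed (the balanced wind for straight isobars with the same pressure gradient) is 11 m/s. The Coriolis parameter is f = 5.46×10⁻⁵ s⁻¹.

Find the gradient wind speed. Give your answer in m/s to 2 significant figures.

15 m/s

Around a high, pressure-gradient force acts outward with centrifugal, so Coriolis balances both:
fV = (1/ρ)|∂P/∂n| + V²/R  →  V² − fR·V + fR·V_g = 0
With fR = 5.46×10⁻⁵ × 1054×10³ m = 57.5 m/s:
V = [fR − √((fR)² − 4 fR V_g)]/2 = [57.5 − √(57.5² − 4×57.5×11)]/2 = 14.8 m/s
Supergeostrophic (V > V_g = 11 m/s), as expected around a high.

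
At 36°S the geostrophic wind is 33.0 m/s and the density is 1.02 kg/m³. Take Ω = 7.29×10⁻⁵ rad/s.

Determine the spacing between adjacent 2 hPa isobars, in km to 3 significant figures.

Coriolis parameter at 36°S:
f = 2Ω sin φ = 2 × 7.29×10⁻⁵ × sin 36° = 8.57×10⁻⁵ s⁻¹
Geostrophic balance rearranged: |∂P/∂n| = f ρ V_g
|∂P/∂n| = 8.57×10⁻⁵ × 1.02 × 33.0 = 2.88×10⁻³ Pa/m
Isobar spacing: Δn = ΔP/|∂P/∂n| = 200 Pa / 2.88×10⁻³ Pa/m = 69333 m ≈ 69.3 km

69.3 km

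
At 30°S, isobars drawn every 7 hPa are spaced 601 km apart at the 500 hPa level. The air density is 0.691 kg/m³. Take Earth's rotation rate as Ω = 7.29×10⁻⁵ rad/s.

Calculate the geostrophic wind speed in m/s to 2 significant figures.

Coriolis parameter at 30°S:
f = 2Ω sin φ = 2 × 7.29×10⁻⁵ × sin 30° = 7.29×10⁻⁵ s⁻¹
Pressure gradient: |∂P/∂n| = 700 Pa / 601000 m = 1.16×10⁻³ Pa/m
Geostrophic balance (pressure-gradient force = Coriolis force):
V_g = (1/(fρ)) |∂P/∂n| = 1.16×10⁻³ / (7.29×10⁻⁵ × 0.691) = 23.1 m/s

23 m/s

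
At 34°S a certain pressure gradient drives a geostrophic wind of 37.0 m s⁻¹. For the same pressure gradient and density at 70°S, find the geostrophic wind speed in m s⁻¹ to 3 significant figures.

With the same pressure gradient and density, V_g ∝ 1/f ∝ 1/sin φ.
V₂ = V₁ · sin φ₁ / sin φ₂ = 37.0 × sin 34° / sin 70°
V₂ = 37.0 × 0.5592/0.9397 = 22.0 m s⁻¹

22.0 m s⁻¹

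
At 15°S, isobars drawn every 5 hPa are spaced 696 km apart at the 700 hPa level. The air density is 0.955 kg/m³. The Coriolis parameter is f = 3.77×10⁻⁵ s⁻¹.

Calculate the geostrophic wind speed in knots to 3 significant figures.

Pressure gradient: |∂P/∂n| = 500 Pa / 696000 m = 7.18×10⁻⁴ Pa/m
Geostrophic balance (pressure-gradient force = Coriolis force):
V_g = (1/(fρ)) |∂P/∂n| = 7.18×10⁻⁴ / (3.77×10⁻⁵ × 0.955) = 20.0 m/s
Converting: 20.0 m/s × 1.944 = 38.8 knots

38.8 knots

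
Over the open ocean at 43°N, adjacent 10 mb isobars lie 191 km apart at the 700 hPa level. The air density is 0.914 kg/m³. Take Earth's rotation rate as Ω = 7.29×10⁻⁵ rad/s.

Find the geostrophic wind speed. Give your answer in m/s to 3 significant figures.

57.6 m/s

Coriolis parameter at 43°N:
f = 2Ω sin φ = 2 × 7.29×10⁻⁵ × sin 43° = 9.94×10⁻⁵ s⁻¹
Pressure gradient: |∂P/∂n| = 1000 Pa / 191000 m = 5.24×10⁻³ Pa/m
Geostrophic balance (pressure-gradient force = Coriolis force):
V_g = (1/(fρ)) |∂P/∂n| = 5.24×10⁻³ / (9.94×10⁻⁵ × 0.914) = 57.6 m/s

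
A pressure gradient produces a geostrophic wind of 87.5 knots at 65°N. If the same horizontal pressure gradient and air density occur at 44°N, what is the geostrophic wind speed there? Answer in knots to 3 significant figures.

114 knots

With the same pressure gradient and density, V_g ∝ 1/f ∝ 1/sin φ.
V₂ = V₁ · sin φ₁ / sin φ₂ = 87.5 × sin 65° / sin 44°
V₂ = 87.5 × 0.9063/0.6947 = 114 knots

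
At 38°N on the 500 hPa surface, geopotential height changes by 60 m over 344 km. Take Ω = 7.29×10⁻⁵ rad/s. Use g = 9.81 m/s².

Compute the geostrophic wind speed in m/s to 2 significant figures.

Coriolis parameter at 38°N:
f = 2Ω sin φ = 2 × 7.29×10⁻⁵ × sin 38° = 8.98×10⁻⁵ s⁻¹
Height gradient: |∂Z/∂n| = 60 m / 344000 m = 1.74×10⁻⁴
On a pressure surface, geostrophic balance gives V_g = (g/f)|∂Z/∂n|:
V_g = 9.81 × 1.74×10⁻⁴ / 8.98×10⁻⁵ = 19.1 m/s

19 m/s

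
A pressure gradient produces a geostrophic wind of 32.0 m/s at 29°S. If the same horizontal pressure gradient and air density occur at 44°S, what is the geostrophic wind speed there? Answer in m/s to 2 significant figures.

22 m/s

With the same pressure gradient and density, V_g ∝ 1/f ∝ 1/sin φ.
V₂ = V₁ · sin φ₁ / sin φ₂ = 32.0 × sin 29° / sin 44°
V₂ = 32.0 × 0.4848/0.6947 = 22 m/s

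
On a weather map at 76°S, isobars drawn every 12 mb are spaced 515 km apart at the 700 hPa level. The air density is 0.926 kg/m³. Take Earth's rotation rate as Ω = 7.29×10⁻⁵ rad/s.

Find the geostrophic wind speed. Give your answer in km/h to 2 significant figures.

64 km/h

Coriolis parameter at 76°S:
f = 2Ω sin φ = 2 × 7.29×10⁻⁵ × sin 76° = 1.41×10⁻⁴ s⁻¹
Pressure gradient: |∂P/∂n| = 1200 Pa / 515000 m = 2.33×10⁻³ Pa/m
Geostrophic balance (pressure-gradient force = Coriolis force):
V_g = (1/(fρ)) |∂P/∂n| = 2.33×10⁻³ / (1.41×10⁻⁴ × 0.926) = 17.8 m/s
Converting: 17.8 m/s × 3.6 = 64 km/h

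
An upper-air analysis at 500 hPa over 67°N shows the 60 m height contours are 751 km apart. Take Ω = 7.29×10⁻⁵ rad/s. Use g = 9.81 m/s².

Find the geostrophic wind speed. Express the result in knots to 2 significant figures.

Coriolis parameter at 67°N:
f = 2Ω sin φ = 2 × 7.29×10⁻⁵ × sin 67° = 1.34×10⁻⁴ s⁻¹
Height gradient: |∂Z/∂n| = 60 m / 751000 m = 7.99×10⁻⁵
On a pressure surface, geostrophic balance gives V_g = (g/f)|∂Z/∂n|:
V_g = 9.81 × 7.99×10⁻⁵ / 1.34×10⁻⁴ = 5.84 m/s
Converting: 5.84 m/s × 1.944 = 11 knots

11 knots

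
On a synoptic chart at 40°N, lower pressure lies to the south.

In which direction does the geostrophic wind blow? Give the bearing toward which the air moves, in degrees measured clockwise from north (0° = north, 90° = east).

The pressure-gradient force points toward the south (bearing 180°).
Geostrophic balance: in the Northern Hemisphere the Coriolis force deflects motion to the right, so the geostrophic wind blows 90° to the right of the pressure-gradient force (low pressure on the left).
Rotating 180° by 90° clockwise gives 270° — the wind blows toward the west.

270°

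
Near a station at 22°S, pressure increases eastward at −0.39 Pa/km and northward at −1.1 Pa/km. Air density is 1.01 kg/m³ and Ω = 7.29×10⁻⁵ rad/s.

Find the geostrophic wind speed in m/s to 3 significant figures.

21.2 m/s

Coriolis parameter at 22°S:
f = 2Ω sin φ = 2 × 7.29×10⁻⁵ × sin 22° = 5.46×10⁻⁵ s⁻¹
In the Southern Hemisphere f is negative: f = −5.46×10⁻⁵ s⁻¹.
Component geostrophic relations (x east, y north):
u_g = −(1/(fρ)) ∂P/∂y,  v_g = (1/(fρ)) ∂P/∂x
u_g = −(−1.1×10⁻³)/(−5.46×10⁻⁵ × 1.01) = −19.9 m/s;  v_g = (−0.39×10⁻³)/(−5.46×10⁻⁵ × 1.01) = 7.07 m/s
|V_g| = √(u_g² + v_g²) = 21.2 m/s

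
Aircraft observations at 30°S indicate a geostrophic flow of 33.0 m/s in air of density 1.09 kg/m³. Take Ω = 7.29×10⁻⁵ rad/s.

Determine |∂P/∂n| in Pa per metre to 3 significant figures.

Coriolis parameter at 30°S:
f = 2Ω sin φ = 2 × 7.29×10⁻⁵ × sin 30° = 7.29×10⁻⁵ s⁻¹
Geostrophic balance rearranged: |∂P/∂n| = f ρ V_g
|∂P/∂n| = 7.29×10⁻⁵ × 1.09 × 33.0 = 2.62×10⁻³ Pa/m

2.62×10⁻³ Pa/m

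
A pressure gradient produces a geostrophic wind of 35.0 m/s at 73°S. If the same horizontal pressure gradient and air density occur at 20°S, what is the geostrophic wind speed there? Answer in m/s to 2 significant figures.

With the same pressure gradient and density, V_g ∝ 1/f ∝ 1/sin φ.
V₂ = V₁ · sin φ₁ / sin φ₂ = 35.0 × sin 73° / sin 20°
V₂ = 35.0 × 0.9563/0.3420 = 98 m/s

98 m/s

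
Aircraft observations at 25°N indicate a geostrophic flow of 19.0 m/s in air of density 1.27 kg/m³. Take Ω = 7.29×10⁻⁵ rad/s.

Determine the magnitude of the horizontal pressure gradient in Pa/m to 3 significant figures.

1.49×10⁻³ Pa/m

Coriolis parameter at 25°N:
f = 2Ω sin φ = 2 × 7.29×10⁻⁵ × sin 25° = 6.16×10⁻⁵ s⁻¹
Geostrophic balance rearranged: |∂P/∂n| = f ρ V_g
|∂P/∂n| = 6.16×10⁻⁵ × 1.27 × 19.0 = 1.49×10⁻³ Pa/m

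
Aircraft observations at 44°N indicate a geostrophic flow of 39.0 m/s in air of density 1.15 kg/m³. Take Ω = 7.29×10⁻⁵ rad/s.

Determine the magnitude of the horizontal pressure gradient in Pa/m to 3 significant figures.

Coriolis parameter at 44°N:
f = 2Ω sin φ = 2 × 7.29×10⁻⁵ × sin 44° = 1.01×10⁻⁴ s⁻¹
Geostrophic balance rearranged: |∂P/∂n| = f ρ V_g
|∂P/∂n| = 1.01×10⁻⁴ × 1.15 × 39.0 = 4.54×10⁻³ Pa/m

4.54×10⁻³ Pa/m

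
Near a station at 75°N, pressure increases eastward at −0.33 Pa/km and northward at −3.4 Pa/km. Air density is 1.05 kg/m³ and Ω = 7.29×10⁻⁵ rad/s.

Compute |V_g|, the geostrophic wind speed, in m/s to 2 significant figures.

Coriolis parameter at 75°N:
f = 2Ω sin φ = 2 × 7.29×10⁻⁵ × sin 75° = 1.41×10⁻⁴ s⁻¹
Component geostrophic relations (x east, y north):
u_g = −(1/(fρ)) ∂P/∂y,  v_g = (1/(fρ)) ∂P/∂x
u_g = −(−3.4×10⁻³)/(1.41×10⁻⁴ × 1.05) = 23.0 m/s;  v_g = (−0.33×10⁻³)/(1.41×10⁻⁴ × 1.05) = −2.23 m/s
|V_g| = √(u_g² + v_g²) = 23.1 m/s

23 m/s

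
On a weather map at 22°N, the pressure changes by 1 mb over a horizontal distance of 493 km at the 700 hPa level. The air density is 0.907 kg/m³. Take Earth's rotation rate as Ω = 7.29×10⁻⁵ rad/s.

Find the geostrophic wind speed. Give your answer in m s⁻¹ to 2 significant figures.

4.1 m s⁻¹

Coriolis parameter at 22°N:
f = 2Ω sin φ = 2 × 7.29×10⁻⁵ × sin 22° = 5.46×10⁻⁵ s⁻¹
Pressure gradient: |∂P/∂n| = 100 Pa / 493000 m = 2.03×10⁻⁴ Pa/m
Geostrophic balance (pressure-gradient force = Coriolis force):
V_g = (1/(fρ)) |∂P/∂n| = 2.03×10⁻⁴ / (5.46×10⁻⁵ × 0.907) = 4.09 m/s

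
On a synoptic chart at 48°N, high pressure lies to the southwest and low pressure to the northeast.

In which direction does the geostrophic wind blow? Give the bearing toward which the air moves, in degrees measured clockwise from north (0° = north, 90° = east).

The pressure-gradient force points toward the northeast (bearing 045°).
Geostrophic balance: in the Northern Hemisphere the Coriolis force deflects motion to the right, so the geostrophic wind blows 90° to the right of the pressure-gradient force (low pressure on the left).
Rotating 045° by 90° clockwise gives 135° — the wind blows toward the southeast.

135°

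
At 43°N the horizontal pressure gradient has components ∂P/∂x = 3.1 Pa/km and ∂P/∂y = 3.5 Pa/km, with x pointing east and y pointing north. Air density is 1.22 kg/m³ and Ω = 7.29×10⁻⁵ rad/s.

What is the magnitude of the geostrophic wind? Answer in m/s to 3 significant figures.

38.5 m/s

Coriolis parameter at 43°N:
f = 2Ω sin φ = 2 × 7.29×10⁻⁵ × sin 43° = 9.94×10⁻⁵ s⁻¹
Component geostrophic relations (x east, y north):
u_g = −(1/(fρ)) ∂P/∂y,  v_g = (1/(fρ)) ∂P/∂x
u_g = −(3.5×10⁻³)/(9.94×10⁻⁵ × 1.22) = −28.9 m/s;  v_g = (3.1×10⁻³)/(9.94×10⁻⁵ × 1.22) = 25.6 m/s
|V_g| = √(u_g² + v_g²) = 38.5 m/s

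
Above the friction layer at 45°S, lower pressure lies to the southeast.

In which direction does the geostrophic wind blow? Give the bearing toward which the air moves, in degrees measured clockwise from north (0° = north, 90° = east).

The pressure-gradient force points toward the southeast (bearing 135°).
Geostrophic balance: in the Southern Hemisphere the Coriolis force deflects motion to the left, so the geostrophic wind blows 90° to the left of the pressure-gradient force (low pressure on the right).
Rotating 135° by 90° counterclockwise gives 045° — the wind blows toward the northeast.

045°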